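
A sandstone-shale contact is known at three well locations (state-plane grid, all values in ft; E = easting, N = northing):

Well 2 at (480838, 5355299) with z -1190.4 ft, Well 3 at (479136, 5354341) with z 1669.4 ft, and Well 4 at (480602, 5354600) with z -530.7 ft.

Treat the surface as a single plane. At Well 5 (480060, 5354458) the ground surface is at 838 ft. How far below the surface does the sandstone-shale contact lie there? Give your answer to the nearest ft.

Let the plane be z = a·E + b·N + c.
Well 3−Well 2: −1702a − 958b = 2859.8;  Well 4−Well 2: −236a − 699b = 659.7.
Solving gives a = −1.41863160, b = −0.46481108.
Then c = -1190.4 − a·480838 − b·5355299 = 3170143.87.
At (480060, 5354458): z_contact = −681028.3 − 2488811.4 + 3170143.87 = 304.2 ft.
Depth below ground = 838 − 304.2 = 534 ft.

534 ft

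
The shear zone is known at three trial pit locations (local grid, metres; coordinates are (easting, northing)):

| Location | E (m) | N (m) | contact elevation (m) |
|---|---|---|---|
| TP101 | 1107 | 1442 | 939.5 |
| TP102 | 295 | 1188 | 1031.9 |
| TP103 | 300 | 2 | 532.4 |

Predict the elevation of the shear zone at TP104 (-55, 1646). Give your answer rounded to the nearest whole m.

Two edge vectors: TP101→TP102 = (-812, -254, 92.4), TP101→TP103 = (-807, -1440, -407.1).
Normal n = (TP101→TP102) × (TP101→TP103) = (236459.4, -405132, 964302).
So ∂z/∂E = −n_x/n_z = −0.24521 and ∂z/∂N = −n_y/n_z = 0.42013.
Intercept c from TP101: 939.5 + 271.45 − 605.83 = 605.12.
At (-55, 1646): z = 13.5 + 691.5 + 605.12 = 1310.1 m.

1310 m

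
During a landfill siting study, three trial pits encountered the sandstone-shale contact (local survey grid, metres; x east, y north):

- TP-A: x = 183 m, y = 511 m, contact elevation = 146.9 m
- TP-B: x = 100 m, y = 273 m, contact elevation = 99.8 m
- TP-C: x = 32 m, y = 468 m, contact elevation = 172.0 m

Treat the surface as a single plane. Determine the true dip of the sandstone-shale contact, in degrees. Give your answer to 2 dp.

Two edge vectors: TP-A→TP-B = (-83, -238, -47.1), TP-A→TP-C = (-151, -43, 25.1).
Normal n = (TP-A→TP-B) × (TP-A→TP-C) = (-7999.1, 9195.4, -32369).
So ∂z/∂x = −n_x/n_z = −0.24712 and ∂z/∂y = −n_y/n_z = 0.28408.
Gradient magnitude |∇z| = √(a² + b²) = √(0.06107 + 0.08070) = 0.37653.
True dip = arctan(0.37653) = 20.63°, dipping toward SE (azimuth ≈ 139°).

20.63°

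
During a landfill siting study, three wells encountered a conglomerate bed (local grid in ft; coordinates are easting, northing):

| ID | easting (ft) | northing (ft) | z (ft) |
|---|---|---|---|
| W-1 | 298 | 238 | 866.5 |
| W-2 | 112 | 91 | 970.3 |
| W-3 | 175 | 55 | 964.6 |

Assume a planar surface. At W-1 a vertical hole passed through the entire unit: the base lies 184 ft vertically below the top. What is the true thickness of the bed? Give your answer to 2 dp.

167.96 ft

Two edge vectors: W-1→W-2 = (-186, -147, 103.8), W-1→W-3 = (-123, -183, 98.1).
Normal n = (W-1→W-2) × (W-1→W-3) = (4574.7, 5479.2, 15957).
So ∂z/∂easting = −n_x/n_z = −0.28669 and ∂z/∂northing = −n_y/n_z = −0.34337.
|∇z| = √(a²+b²) = 0.44732, so dip δ = arctan(0.44732) = 24.10°.
True thickness = vertical thickness × cos δ = 184 × cos 24.10° = 167.96 ft.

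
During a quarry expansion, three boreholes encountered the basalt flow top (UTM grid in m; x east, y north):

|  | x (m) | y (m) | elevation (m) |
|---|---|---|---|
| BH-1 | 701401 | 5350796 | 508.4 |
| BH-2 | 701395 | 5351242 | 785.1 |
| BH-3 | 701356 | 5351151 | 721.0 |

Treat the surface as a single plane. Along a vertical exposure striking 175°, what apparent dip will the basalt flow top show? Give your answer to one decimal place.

Let the plane be z = a·x + b·y + c.
BH-2−BH-1: −6a + 446b = 276.7;  BH-3−BH-1: −45a + 355b = 212.6.
Solving gives a = 0.19002, b = 0.62296.
Unit vector along 175° is (sin 175°, cos 175°) = (0.0872, -0.9962).
Slope in that direction = a·(0.0872) + b·(-0.9962) = −0.60403.
Apparent dip = arctan|0.60403| = 31.1° (true dip is 33.1°, so apparent ≤ true as expected).

31.1°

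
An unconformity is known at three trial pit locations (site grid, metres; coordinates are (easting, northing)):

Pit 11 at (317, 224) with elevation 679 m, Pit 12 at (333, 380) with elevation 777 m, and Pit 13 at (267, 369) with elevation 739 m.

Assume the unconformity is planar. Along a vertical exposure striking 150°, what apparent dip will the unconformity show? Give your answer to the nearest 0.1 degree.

Let the plane be z = a·E + b·N + c.
Pit 12−Pit 11: 16a + 156b = 98;  Pit 13−Pit 11: −50a + 145b = 60.
Solving gives a = 0.47925, b = 0.57905.
Unit vector along 150° is (sin 150°, cos 150°) = (0.5000, -0.8660).
Slope in that direction = a·(0.5000) + b·(-0.8660) = −0.26185.
Apparent dip = arctan|0.26185| = 14.7° (true dip is 36.9°, so apparent ≤ true as expected).

14.7°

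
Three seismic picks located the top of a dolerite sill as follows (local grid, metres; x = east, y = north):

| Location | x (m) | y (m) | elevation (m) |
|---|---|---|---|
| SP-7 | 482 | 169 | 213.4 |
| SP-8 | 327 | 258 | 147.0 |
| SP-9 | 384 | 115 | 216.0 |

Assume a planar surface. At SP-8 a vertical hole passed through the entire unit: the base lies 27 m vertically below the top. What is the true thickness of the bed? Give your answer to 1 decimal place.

Let the plane be z = a·x + b·y + c.
SP-8−SP-7: −155a + 89b = −66.4;  SP-9−SP-7: −98a − 54b = 2.6.
Solving gives a = 0.19624, b = −0.40429.
|∇z| = √(a²+b²) = 0.44941, so dip δ = arctan(0.44941) = 24.20°.
True thickness = vertical thickness × cos δ = 27 × cos 24.20° = 24.6 m.

24.6 m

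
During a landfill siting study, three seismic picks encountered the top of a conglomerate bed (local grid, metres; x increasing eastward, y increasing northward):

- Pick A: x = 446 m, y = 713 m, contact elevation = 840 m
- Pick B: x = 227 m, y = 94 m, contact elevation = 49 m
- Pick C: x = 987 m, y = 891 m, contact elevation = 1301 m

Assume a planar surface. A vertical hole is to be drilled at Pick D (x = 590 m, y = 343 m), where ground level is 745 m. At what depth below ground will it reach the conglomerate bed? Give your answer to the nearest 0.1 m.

243.5 m

Two edge vectors: Pick A→Pick B = (-219, -619, -791), Pick A→Pick C = (541, 178, 461).
Normal n = (Pick A→Pick B) × (Pick A→Pick C) = (-144561, -326972, 295897).
So ∂z/∂x = −n_x/n_z = 0.48855 and ∂z/∂y = −n_y/n_z = 1.10502.
Intercept c from Pick A: 840 − 217.89 − 787.88 = −165.77.
At (590, 343): z_contact = 288.25 + 379.02 − 165.77 = 501.49 m.
Depth below ground = 745 − 501.49 = 243.5 m.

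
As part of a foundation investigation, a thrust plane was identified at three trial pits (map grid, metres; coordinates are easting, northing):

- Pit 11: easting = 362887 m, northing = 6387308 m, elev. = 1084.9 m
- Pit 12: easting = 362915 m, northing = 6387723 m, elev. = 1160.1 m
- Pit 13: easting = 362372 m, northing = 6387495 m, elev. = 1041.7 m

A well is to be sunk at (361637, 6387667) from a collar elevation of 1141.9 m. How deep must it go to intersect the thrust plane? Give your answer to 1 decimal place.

Two edge vectors: Pit 11→Pit 12 = (28, 415, 75.2), Pit 11→Pit 13 = (-515, 187, -43.2).
Normal n = (Pit 11→Pit 12) × (Pit 11→Pit 13) = (-31990.4, -37518.4, 218961).
So ∂z/∂easting = −n_x/n_z = 0.146100904 and ∂z/∂northing = −n_y/n_z = 0.171347409.
Intercept c from Pit 11: 1084.9 − 53018.12 − 1094448.68 = −1146381.89.
At (361637, 6387667): z_contact = 52835.49 + 1094510.19 − 1146381.89 = 963.79 m.
Depth below ground = 1141.9 − 963.79 = 178.1 m.

178.1 m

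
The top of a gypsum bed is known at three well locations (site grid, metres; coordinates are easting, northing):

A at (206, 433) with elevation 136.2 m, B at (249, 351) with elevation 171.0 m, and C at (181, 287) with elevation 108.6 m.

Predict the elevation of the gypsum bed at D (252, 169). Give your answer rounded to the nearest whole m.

Let the plane be z = a·easting + b·northing + c.
B−A: 43a − 82b = 34.8;  C−A: −25a − 146b = −27.6.
Solving gives a = 0.88184, b = 0.03804.
Then c = 136.2 − a·206 − b·433 = −61.93.
At (252, 169): z = 222.2 + 6.4 − 61.93 = 166.7 m.

167 m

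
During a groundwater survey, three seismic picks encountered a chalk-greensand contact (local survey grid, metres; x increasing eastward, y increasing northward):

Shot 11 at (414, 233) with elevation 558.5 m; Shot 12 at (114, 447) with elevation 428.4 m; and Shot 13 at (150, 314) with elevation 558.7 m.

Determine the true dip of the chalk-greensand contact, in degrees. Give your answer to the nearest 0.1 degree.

Let the plane be z = a·x + b·y + c.
Shot 12−Shot 11: −300a + 214b = −130.1;  Shot 13−Shot 11: −264a + 81b = 0.2.
Solving gives a = −0.32864, b = −1.06865.
Gradient magnitude |∇z| = √(a² + b²) = √(0.10800 + 1.14202) = 1.11805.
True dip = arctan(1.11805) = 48.2°, dipping toward NNE (azimuth ≈ 017°).

48.2°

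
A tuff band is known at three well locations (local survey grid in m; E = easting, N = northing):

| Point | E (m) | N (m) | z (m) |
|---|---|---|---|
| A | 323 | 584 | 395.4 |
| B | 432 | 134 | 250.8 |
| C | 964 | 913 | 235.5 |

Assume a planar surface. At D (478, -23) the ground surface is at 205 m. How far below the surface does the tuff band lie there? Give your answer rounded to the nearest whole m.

8 m

Two edge vectors: A→B = (109, -450, -144.6), A→C = (641, 329, -159.9).
Normal n = (A→B) × (A→C) = (119528.4, -75259.5, 324311).
So ∂z/∂E = −n_x/n_z = −0.36856 and ∂z/∂N = −n_y/n_z = 0.23206.
Intercept c from A: 395.4 + 119.05 − 135.52 = 378.92.
At (478, -23): z_contact = −176.2 − 5.3 + 378.92 = 197.4 m.
Depth below ground = 205 − 197.4 = 8 m.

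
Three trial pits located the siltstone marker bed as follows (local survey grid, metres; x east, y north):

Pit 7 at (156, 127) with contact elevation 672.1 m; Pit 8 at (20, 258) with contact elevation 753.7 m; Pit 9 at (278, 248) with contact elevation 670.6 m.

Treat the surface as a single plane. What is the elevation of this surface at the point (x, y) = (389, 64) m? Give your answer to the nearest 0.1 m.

Let the plane be z = a·x + b·y + c.
Pit 8−Pit 7: −136a + 131b = 81.6;  Pit 9−Pit 7: 122a + 121b = −1.5.
Solving gives a = −0.31044, b = 0.30061.
Then c = 672.1 − a·156 − b·127 = 682.35.
At (389, 64): z = −120.8 + 19.2 + 682.35 = 580.8 m.

580.8 m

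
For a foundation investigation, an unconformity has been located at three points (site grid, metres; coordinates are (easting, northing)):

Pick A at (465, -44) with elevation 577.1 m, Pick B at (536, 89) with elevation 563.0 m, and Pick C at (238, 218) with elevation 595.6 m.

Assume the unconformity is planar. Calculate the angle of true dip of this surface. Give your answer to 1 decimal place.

7.5°

Let the plane be z = a·E + b·N + c.
Pick B−Pick A: 71a + 133b = −14.1;  Pick C−Pick A: −227a + 262b = 18.5.
Solving gives a = −0.12614, b = −0.03868.
Gradient magnitude |∇z| = √(a² + b²) = √(0.01591 + 0.00150) = 0.13194.
True dip = arctan(0.13194) = 7.5°, dipping toward ENE (azimuth ≈ 073°).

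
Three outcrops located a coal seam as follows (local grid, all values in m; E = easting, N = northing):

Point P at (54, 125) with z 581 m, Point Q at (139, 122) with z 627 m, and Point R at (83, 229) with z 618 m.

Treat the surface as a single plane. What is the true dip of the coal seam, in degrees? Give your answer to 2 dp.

30.31°

Two edge vectors: Point P→Point Q = (85, -3, 46), Point P→Point R = (29, 104, 37).
Normal n = (Point P→Point Q) × (Point P→Point R) = (-4895, -1811, 8927).
So ∂z/∂E = −n_x/n_z = 0.54834 and ∂z/∂N = −n_y/n_z = 0.20287.
Gradient magnitude |∇z| = √(a² + b²) = √(0.30067 + 0.04116) = 0.58466.
True dip = arctan(0.58466) = 30.31°, dipping toward WSW (azimuth ≈ 250°).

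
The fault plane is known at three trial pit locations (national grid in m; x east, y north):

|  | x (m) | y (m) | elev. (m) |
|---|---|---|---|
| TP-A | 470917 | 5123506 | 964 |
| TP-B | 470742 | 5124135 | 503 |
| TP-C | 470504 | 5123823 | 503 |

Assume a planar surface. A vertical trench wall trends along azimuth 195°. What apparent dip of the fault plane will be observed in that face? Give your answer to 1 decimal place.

Let the plane be z = a·x + b·y + c.
TP-B−TP-A: −175a + 629b = −461;  TP-C−TP-A: −413a + 317b = −461.
Solving gives a = 0.70402, b = −0.53704.
Unit vector along 195° is (sin 195°, cos 195°) = (-0.2588, -0.9659).
Slope in that direction = a·(-0.2588) + b·(-0.9659) = 0.33653.
Apparent dip = arctan|0.33653| = 18.6° (true dip is 41.5°, so apparent ≤ true as expected).

18.6°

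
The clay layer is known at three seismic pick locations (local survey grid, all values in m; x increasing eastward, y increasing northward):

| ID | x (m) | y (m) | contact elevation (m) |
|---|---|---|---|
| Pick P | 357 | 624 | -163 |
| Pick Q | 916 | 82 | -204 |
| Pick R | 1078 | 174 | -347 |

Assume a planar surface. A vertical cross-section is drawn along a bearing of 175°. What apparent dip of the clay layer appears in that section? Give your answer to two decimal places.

25.34°

Let the plane be z = a·x + b·y + c.
Pick Q−Pick P: 559a − 542b = −41;  Pick R−Pick P: 721a − 450b = −184.
Solving gives a = −0.58376, b = −0.52642.
Unit vector along 175° is (sin 175°, cos 175°) = (0.0872, -0.9962).
Slope in that direction = a·(0.0872) + b·(-0.9962) = 0.47354.
Apparent dip = arctan|0.47354| = 25.34° (true dip is 38.2°, so apparent ≤ true as expected).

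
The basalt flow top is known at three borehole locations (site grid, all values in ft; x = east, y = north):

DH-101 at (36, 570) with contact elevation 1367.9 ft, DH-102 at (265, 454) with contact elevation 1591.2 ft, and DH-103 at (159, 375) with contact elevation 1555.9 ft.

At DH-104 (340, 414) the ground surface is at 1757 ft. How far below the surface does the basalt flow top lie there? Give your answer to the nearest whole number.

Let the plane be z = a·x + b·y + c.
DH-102−DH-101: 229a − 116b = 223.3;  DH-103−DH-101: 123a − 195b = 188.
Solving gives a = 0.71529, b = −0.51292.
Then c = 1367.9 − a·36 − b·570 = 1634.51.
At (340, 414): z_contact = 243.2 − 212.3 + 1634.51 = 1665.4 ft.
Depth below ground = 1757 − 1665.4 = 92 ft.

92 ft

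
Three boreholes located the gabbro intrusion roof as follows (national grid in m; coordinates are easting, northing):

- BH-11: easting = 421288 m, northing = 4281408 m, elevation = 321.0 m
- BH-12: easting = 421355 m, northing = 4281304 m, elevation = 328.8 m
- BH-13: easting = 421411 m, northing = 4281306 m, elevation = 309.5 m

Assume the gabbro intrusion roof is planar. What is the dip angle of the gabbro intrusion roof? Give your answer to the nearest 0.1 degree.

23.9°

Let the plane be z = a·easting + b·northing + c.
BH-12−BH-11: 67a − 104b = 7.8;  BH-13−BH-11: 123a − 102b = −11.5.
Solving gives a = −0.33427, b = −0.29035.
Gradient magnitude |∇z| = √(a² + b²) = √(0.11174 + 0.08430) = 0.44277.
True dip = arctan(0.44277) = 23.9°, dipping toward NE (azimuth ≈ 049°).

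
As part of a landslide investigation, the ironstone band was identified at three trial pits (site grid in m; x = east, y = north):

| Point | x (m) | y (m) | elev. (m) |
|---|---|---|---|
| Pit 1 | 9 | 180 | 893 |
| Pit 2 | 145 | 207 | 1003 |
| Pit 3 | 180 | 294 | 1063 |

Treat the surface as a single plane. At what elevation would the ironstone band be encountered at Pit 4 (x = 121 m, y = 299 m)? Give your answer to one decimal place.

1021.9 m

Let the plane be z = a·x + b·y + c.
Pit 2−Pit 1: 136a + 27b = 110;  Pit 3−Pit 1: 171a + 114b = 170.
Solving gives a = 0.73023, b = 0.39589.
Then c = 893 − a·9 − b·180 = 815.17.
At (121, 299): z = 88.4 + 118.4 + 815.17 = 1021.9 m.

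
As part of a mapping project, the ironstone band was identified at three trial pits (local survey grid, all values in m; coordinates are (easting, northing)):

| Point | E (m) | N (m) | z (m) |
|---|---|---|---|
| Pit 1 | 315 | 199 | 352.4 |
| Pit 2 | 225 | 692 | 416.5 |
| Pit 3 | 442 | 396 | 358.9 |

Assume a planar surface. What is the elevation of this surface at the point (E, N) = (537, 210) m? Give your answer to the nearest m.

328 m

Let the plane be z = a·E + b·N + c.
Pit 2−Pit 1: −90a + 493b = 64.1;  Pit 3−Pit 1: 127a + 197b = 6.5.
Solving gives a = −0.11729, b = 0.10861.
Then c = 352.4 − a·315 − b·199 = 367.73.
At (537, 210): z = −63.0 + 22.8 + 367.73 = 327.6 m.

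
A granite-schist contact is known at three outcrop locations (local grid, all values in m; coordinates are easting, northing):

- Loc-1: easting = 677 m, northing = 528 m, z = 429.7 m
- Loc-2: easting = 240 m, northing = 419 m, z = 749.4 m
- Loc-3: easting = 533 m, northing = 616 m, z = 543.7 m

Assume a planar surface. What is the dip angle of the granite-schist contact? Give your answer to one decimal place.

37.0°

Two edge vectors: Loc-1→Loc-2 = (-437, -109, 319.7), Loc-1→Loc-3 = (-144, 88, 114).
Normal n = (Loc-1→Loc-2) × (Loc-1→Loc-3) = (-40559.6, 3781.2, -54152).
So ∂z/∂easting = −n_x/n_z = −0.74900 and ∂z/∂northing = −n_y/n_z = 0.06983.
Gradient magnitude |∇z| = √(a² + b²) = √(0.56099 + 0.00488) = 0.75224.
True dip = arctan(0.75224) = 37.0°, dipping toward E (azimuth ≈ 095°).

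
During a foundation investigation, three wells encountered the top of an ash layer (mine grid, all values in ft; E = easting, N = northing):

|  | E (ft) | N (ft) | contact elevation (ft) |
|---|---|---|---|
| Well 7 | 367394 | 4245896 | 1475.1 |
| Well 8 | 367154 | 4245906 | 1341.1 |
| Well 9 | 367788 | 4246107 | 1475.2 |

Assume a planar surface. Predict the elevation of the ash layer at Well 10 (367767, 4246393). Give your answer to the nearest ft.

1188 ft

Let the plane be z = a·E + b·N + c.
Well 8−Well 7: −240a + 10b = −134;  Well 9−Well 7: 394a + 211b = 0.1.
Solving gives a = 0.51804690, b = −0.96687431.
Then c = 1475.1 − a·367394 − b·4245896 = 3916395.55.
At (367767, 4246393): z = 190520.6 − 4105728.3 + 3916395.55 = 1187.8 ft.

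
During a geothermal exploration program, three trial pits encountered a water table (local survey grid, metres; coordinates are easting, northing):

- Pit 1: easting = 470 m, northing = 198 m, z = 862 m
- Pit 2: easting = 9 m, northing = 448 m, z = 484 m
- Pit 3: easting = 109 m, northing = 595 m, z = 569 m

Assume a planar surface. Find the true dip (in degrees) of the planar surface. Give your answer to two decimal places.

Two edge vectors: Pit 1→Pit 2 = (-461, 250, -378), Pit 1→Pit 3 = (-361, 397, -293).
Normal n = (Pit 1→Pit 2) × (Pit 1→Pit 3) = (76816, 1385, -92767).
So ∂z/∂easting = −n_x/n_z = 0.82805 and ∂z/∂northing = −n_y/n_z = 0.01493.
Gradient magnitude |∇z| = √(a² + b²) = √(0.68567 + 0.00022) = 0.82819.
True dip = arctan(0.82819) = 39.63°, dipping toward W (azimuth ≈ 269°).

39.63°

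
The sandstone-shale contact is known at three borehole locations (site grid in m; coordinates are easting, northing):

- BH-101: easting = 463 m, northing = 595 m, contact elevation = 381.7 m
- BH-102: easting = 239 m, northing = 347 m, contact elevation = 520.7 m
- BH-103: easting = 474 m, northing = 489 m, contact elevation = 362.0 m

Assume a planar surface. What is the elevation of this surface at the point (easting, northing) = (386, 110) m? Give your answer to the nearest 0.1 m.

385.9 m

Let the plane be z = a·easting + b·northing + c.
BH-102−BH-101: −224a − 248b = 139;  BH-103−BH-101: 11a − 106b = −19.7.
Solving gives a = −0.74115, b = 0.10894.
Then c = 381.7 − a·463 − b·595 = 660.03.
At (386, 110): z = −286.1 + 12.0 + 660.03 = 385.9 m.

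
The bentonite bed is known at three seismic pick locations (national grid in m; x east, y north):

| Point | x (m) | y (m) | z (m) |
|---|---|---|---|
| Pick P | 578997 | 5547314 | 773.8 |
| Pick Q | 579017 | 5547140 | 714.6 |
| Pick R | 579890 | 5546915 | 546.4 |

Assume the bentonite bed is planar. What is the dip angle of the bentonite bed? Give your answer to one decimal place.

Two edge vectors: Pick P→Pick Q = (20, -174, -59.2), Pick P→Pick R = (893, -399, -227.4).
Normal n = (Pick P→Pick Q) × (Pick P→Pick R) = (15946.8, -48317.6, 147402).
So ∂z/∂x = −n_x/n_z = −0.10819 and ∂z/∂y = −n_y/n_z = 0.32779.
Gradient magnitude |∇z| = √(a² + b²) = √(0.01170 + 0.10745) = 0.34519.
True dip = arctan(0.34519) = 19.0°, dipping toward SSE (azimuth ≈ 162°).

19.0°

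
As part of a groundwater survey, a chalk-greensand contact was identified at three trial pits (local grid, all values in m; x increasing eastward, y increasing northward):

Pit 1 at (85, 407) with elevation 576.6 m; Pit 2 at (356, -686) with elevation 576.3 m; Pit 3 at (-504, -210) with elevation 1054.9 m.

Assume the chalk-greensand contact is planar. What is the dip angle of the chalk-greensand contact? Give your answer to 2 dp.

Let the plane be z = a·x + b·y + c.
Pit 2−Pit 1: 271a − 1093b = −0.3;  Pit 3−Pit 1: −589a − 617b = 478.3.
Solving gives a = −0.64485, b = −0.15961.
Gradient magnitude |∇z| = √(a² + b²) = √(0.41584 + 0.02548) = 0.66431.
True dip = arctan(0.66431) = 33.60°, dipping toward ENE (azimuth ≈ 076°).

33.60°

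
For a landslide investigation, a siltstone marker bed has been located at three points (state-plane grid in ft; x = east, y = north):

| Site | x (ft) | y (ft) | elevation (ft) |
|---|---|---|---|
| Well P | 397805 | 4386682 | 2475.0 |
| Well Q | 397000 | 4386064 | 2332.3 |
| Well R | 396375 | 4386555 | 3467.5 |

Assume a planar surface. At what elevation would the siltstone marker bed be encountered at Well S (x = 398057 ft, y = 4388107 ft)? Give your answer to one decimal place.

Let the plane be z = a·x + b·y + c.
Well Q−Well P: −805a − 618b = −142.7;  Well R−Well P: −1430a − 127b = 992.5.
Solving gives a = −0.808040767, b = 1.283451162.
Then c = 2475 − a·397805 − b·4386682 = −5306174.45.
At (398057, 4388107): z = −321646.3 + 5631921.0 − 5306174.45 = 4100.3 ft.

4100.3 ft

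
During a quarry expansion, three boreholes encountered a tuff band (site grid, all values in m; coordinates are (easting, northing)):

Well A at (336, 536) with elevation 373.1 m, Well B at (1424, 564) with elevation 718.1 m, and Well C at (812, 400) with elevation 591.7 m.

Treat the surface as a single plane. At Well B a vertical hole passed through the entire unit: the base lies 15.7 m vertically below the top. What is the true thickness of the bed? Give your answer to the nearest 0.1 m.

13.7 m

Two edge vectors: Well A→Well B = (1088, 28, 345), Well A→Well C = (476, -136, 218.6).
Normal n = (Well A→Well B) × (Well A→Well C) = (53040.8, -73616.8, -161296).
So ∂z/∂E = −n_x/n_z = 0.32884 and ∂z/∂N = −n_y/n_z = −0.45641.
|∇z| = √(a²+b²) = 0.56253, so dip δ = arctan(0.56253) = 29.36°.
True thickness = vertical thickness × cos δ = 15.7 × cos 29.36° = 13.7 m.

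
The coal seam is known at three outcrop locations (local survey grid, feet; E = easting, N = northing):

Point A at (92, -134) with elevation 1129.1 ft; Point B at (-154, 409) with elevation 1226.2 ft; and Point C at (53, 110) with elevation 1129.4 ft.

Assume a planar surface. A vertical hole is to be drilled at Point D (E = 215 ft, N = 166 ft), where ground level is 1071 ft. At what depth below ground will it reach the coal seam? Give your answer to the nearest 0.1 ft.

45.1 ft

Let the plane be z = a·E + b·N + c.
Point B−Point A: −246a + 543b = 97.1;  Point C−Point A: −39a + 244b = 0.3.
Solving gives a = −0.60570, b = −0.09558.
Then c = 1129.1 − a·92 − b·-134 = 1172.02.
At (215, 166): z_contact = −130.22 − 15.87 + 1172.02 = 1025.92 ft.
Depth below ground = 1071 − 1025.92 = 45.1 ft.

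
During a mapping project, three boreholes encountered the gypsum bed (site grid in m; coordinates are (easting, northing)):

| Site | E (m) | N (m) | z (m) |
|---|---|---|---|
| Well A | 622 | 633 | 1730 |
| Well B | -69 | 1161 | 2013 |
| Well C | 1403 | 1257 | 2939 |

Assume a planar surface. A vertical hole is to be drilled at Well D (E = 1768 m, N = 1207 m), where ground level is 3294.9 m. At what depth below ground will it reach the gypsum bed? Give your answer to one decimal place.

218.7 m

Let the plane be z = a·E + b·N + c.
Well B−Well A: −691a + 528b = 283;  Well C−Well A: 781a + 624b = 1209.
Solving gives a = 0.547400, b = 1.252373.
Then c = 1730 − a·622 − b·633 = 596.77.
At (1768, 1207): z_contact = 967.80 + 1511.61 + 596.77 = 3076.18 m.
Depth below ground = 3294.9 − 3076.18 = 218.7 m.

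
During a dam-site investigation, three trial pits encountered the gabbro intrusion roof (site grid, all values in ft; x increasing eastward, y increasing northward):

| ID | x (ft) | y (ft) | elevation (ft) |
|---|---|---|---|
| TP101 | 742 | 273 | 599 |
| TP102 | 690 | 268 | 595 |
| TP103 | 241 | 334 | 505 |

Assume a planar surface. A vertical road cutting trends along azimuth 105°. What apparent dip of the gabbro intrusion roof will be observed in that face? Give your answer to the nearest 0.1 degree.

14.2°

Two edge vectors: TP101→TP102 = (-52, -5, -4), TP101→TP103 = (-501, 61, -94).
Normal n = (TP101→TP102) × (TP101→TP103) = (714, -2884, -5677).
So ∂z/∂x = −n_x/n_z = 0.12577 and ∂z/∂y = −n_y/n_z = −0.50801.
Unit vector along 105° is (sin 105°, cos 105°) = (0.9659, -0.2588).
Slope in that direction = a·(0.9659) + b·(-0.2588) = 0.25297.
Apparent dip = arctan|0.25297| = 14.2° (true dip is 27.6°, so apparent ≤ true as expected).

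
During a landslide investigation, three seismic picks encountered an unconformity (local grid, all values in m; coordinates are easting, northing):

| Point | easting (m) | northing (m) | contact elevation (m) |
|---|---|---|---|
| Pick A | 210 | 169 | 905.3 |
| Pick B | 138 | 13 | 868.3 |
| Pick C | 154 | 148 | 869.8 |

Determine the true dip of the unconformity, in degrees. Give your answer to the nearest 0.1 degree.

Two edge vectors: Pick A→Pick B = (-72, -156, -37), Pick A→Pick C = (-56, -21, -35.5).
Normal n = (Pick A→Pick B) × (Pick A→Pick C) = (4761, -484, -7224).
So ∂z/∂easting = −n_x/n_z = 0.65905 and ∂z/∂northing = −n_y/n_z = −0.06700.
Gradient magnitude |∇z| = √(a² + b²) = √(0.43435 + 0.00449) = 0.66245.
True dip = arctan(0.66245) = 33.5°, dipping toward W (azimuth ≈ 276°).

33.5°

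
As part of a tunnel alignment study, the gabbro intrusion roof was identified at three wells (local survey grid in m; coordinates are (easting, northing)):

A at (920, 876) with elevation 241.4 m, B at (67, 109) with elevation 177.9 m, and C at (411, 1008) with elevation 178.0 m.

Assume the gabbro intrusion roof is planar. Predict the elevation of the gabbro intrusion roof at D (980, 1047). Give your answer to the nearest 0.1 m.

Two edge vectors: A→B = (-853, -767, -63.5), A→C = (-509, 132, -63.4).
Normal n = (A→B) × (A→C) = (57009.8, -21758.7, -502999).
So ∂z/∂E = −n_x/n_z = 0.113340 and ∂z/∂N = −n_y/n_z = −0.043258.
Intercept c from A: 241.4 − 104.27 + 37.89 = 175.02.
At (980, 1047): z = 111.1 − 45.3 + 175.02 = 240.8 m.

240.8 m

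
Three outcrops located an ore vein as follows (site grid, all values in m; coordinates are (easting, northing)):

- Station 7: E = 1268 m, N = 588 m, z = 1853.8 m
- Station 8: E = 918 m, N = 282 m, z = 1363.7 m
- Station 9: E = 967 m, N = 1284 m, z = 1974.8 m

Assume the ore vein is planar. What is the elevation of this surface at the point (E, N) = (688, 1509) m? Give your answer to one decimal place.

Let the plane be z = a·E + b·N + c.
Station 8−Station 7: −350a − 306b = −490.1;  Station 9−Station 7: −301a + 696b = 121.
Solving gives a = 0.905803, b = 0.565584.
Then c = 1853.8 − a·1268 − b·588 = 372.68.
At (688, 1509): z = 623.2 + 853.5 + 372.68 = 1849.3 m.

1849.3 m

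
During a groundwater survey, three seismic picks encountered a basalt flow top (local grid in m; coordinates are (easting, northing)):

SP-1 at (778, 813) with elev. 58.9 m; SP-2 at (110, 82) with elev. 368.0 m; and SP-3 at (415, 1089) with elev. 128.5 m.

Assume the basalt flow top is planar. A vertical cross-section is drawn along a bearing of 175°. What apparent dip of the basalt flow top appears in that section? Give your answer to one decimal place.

Two edge vectors: SP-1→SP-2 = (-668, -731, 309.1), SP-1→SP-3 = (-363, 276, 69.6).
Normal n = (SP-1→SP-2) × (SP-1→SP-3) = (-136189.2, -65710.5, -449721).
So ∂z/∂E = −n_x/n_z = −0.30283 and ∂z/∂N = −n_y/n_z = −0.14611.
Unit vector along 175° is (sin 175°, cos 175°) = (0.0872, -0.9962).
Slope in that direction = a·(0.0872) + b·(-0.9962) = 0.11916.
Apparent dip = arctan|0.11916| = 6.8° (true dip is 18.6°, so apparent ≤ true as expected).

6.8°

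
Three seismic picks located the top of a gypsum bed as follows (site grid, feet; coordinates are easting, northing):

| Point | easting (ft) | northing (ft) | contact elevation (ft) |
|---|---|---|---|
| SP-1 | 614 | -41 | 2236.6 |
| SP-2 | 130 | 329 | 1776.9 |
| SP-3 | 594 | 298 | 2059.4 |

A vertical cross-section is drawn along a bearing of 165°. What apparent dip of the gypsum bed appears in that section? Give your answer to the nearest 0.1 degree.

31.8°

Two edge vectors: SP-1→SP-2 = (-484, 370, -459.7), SP-1→SP-3 = (-20, 339, -177.2).
Normal n = (SP-1→SP-2) × (SP-1→SP-3) = (90274.3, -76570.8, -156676).
So ∂z/∂easting = −n_x/n_z = 0.57618 and ∂z/∂northing = −n_y/n_z = −0.48872.
Unit vector along 165° is (sin 165°, cos 165°) = (0.2588, -0.9659).
Slope in that direction = a·(0.2588) + b·(-0.9659) = 0.62120.
Apparent dip = arctan|0.62120| = 31.8° (true dip is 37.1°, so apparent ≤ true as expected).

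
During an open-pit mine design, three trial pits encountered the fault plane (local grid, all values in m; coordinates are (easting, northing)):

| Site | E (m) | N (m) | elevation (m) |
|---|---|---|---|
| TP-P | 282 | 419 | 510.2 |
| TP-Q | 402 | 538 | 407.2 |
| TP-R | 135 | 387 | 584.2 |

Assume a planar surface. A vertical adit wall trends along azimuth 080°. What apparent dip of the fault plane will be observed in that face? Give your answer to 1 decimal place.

25.5°

Let the plane be z = a·E + b·N + c.
TP-Q−TP-P: 120a + 119b = −103;  TP-R−TP-P: −147a − 32b = 74.
Solving gives a = −0.40357, b = −0.45858.
Unit vector along 080° is (sin 80°, cos 80°) = (0.9848, 0.1736).
Slope in that direction = a·(0.9848) + b·(0.1736) = −0.47707.
Apparent dip = arctan|0.47707| = 25.5° (true dip is 31.4°, so apparent ≤ true as expected).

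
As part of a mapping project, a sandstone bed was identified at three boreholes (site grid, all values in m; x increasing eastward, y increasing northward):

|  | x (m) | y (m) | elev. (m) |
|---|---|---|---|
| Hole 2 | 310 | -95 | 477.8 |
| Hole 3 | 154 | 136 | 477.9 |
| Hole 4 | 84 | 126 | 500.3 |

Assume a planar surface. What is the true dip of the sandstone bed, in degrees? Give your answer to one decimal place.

19.4°

Two edge vectors: Hole 2→Hole 3 = (-156, 231, 0.1), Hole 2→Hole 4 = (-226, 221, 22.5).
Normal n = (Hole 2→Hole 3) × (Hole 2→Hole 4) = (5175.4, 3487.4, 17730).
So ∂z/∂x = −n_x/n_z = −0.29190 and ∂z/∂y = −n_y/n_z = −0.19669.
Gradient magnitude |∇z| = √(a² + b²) = √(0.08521 + 0.03869) = 0.35199.
True dip = arctan(0.35199) = 19.4°, dipping toward NE (azimuth ≈ 056°).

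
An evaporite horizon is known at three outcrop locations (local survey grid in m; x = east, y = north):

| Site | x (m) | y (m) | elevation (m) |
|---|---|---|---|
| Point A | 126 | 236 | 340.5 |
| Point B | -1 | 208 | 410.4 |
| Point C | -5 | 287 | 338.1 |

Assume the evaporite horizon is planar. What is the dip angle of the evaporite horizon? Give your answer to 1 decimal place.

Two edge vectors: Point A→Point B = (-127, -28, 69.9), Point A→Point C = (-131, 51, -2.4).
Normal n = (Point A→Point B) × (Point A→Point C) = (-3497.7, -9461.7, -10145).
So ∂z/∂x = −n_x/n_z = −0.34477 and ∂z/∂y = −n_y/n_z = −0.93265.
Gradient magnitude |∇z| = √(a² + b²) = √(0.11887 + 0.86983) = 0.99433.
True dip = arctan(0.99433) = 44.8°, dipping toward NNE (azimuth ≈ 020°).

44.8°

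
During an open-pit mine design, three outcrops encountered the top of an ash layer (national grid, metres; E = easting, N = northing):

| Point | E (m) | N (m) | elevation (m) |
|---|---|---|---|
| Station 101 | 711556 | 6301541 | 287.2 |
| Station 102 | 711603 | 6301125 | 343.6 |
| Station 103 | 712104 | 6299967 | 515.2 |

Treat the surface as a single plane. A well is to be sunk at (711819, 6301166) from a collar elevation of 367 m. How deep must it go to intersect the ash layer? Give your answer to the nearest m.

Let the plane be z = a·E + b·N + c.
Station 102−Station 101: 47a − 416b = 56.4;  Station 103−Station 101: 548a − 1574b = 228.
Solving gives a = 0.03944672, b = −0.13112020.
Then c = 287.2 − a·711556 − b·6301541 = 798477.98.
At (711819, 6301166): z_contact = 28078.9 − 826210.2 + 798477.98 = 346.7 m.
Depth below ground = 367 − 346.7 = 20 m.

20 m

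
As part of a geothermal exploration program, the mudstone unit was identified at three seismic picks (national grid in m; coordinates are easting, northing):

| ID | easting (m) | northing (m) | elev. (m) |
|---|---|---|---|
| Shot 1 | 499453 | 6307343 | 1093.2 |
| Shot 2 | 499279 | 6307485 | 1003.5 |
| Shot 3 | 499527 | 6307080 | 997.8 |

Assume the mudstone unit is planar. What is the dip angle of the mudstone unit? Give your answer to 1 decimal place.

51.2°

Let the plane be z = a·easting + b·northing + c.
Shot 2−Shot 1: −174a + 142b = −89.7;  Shot 3−Shot 1: 74a − 263b = −95.4.
Solving gives a = 1.05344, b = 0.65914.
Gradient magnitude |∇z| = √(a² + b²) = √(1.10973 + 0.43447) = 1.24266.
True dip = arctan(1.24266) = 51.2°, dipping toward WSW (azimuth ≈ 238°).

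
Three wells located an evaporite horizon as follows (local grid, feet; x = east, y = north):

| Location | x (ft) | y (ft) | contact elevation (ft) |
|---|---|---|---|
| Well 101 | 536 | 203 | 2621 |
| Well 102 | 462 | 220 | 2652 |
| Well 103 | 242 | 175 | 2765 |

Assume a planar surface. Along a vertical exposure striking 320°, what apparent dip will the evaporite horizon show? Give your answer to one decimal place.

Two edge vectors: Well 101→Well 102 = (-74, 17, 31), Well 101→Well 103 = (-294, -28, 144).
Normal n = (Well 101→Well 102) × (Well 101→Well 103) = (3316, 1542, 7070).
So ∂z/∂x = −n_x/n_z = −0.46902 and ∂z/∂y = −n_y/n_z = −0.21810.
Unit vector along 320° is (sin 320°, cos 320°) = (-0.6428, 0.7660).
Slope in that direction = a·(-0.6428) + b·(0.7660) = 0.13440.
Apparent dip = arctan|0.13440| = 7.7° (true dip is 27.4°, so apparent ≤ true as expected).

7.7°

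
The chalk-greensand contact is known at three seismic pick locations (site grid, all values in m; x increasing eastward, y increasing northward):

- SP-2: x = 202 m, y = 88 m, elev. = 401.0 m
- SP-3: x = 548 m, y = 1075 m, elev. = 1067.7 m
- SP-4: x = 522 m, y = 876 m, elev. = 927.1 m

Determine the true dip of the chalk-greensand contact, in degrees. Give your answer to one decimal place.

36.4°

Let the plane be z = a·x + b·y + c.
SP-3−SP-2: 346a + 987b = 666.7;  SP-4−SP-2: 320a + 788b = 526.1.
Solving gives a = −0.14120, b = 0.72498.
Gradient magnitude |∇z| = √(a² + b²) = √(0.01994 + 0.52560) = 0.73860.
True dip = arctan(0.73860) = 36.4°, dipping toward S (azimuth ≈ 169°).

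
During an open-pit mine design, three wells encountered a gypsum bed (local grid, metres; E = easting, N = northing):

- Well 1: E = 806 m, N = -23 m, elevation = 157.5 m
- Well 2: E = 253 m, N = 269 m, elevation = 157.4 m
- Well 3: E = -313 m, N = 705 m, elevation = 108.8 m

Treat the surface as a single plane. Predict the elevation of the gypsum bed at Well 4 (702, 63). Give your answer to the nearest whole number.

146 m

Two edge vectors: Well 1→Well 2 = (-553, 292, -0.1), Well 1→Well 3 = (-1119, 728, -48.7).
Normal n = (Well 1→Well 2) × (Well 1→Well 3) = (-14147.6, -26819.2, -75836).
So ∂z/∂E = −n_x/n_z = −0.18656 and ∂z/∂N = −n_y/n_z = −0.35365.
Intercept c from Well 1: 157.5 + 150.36 − 8.13 = 299.73.
At (702, 63): z = −131.0 − 22.3 + 299.73 = 146.5 m.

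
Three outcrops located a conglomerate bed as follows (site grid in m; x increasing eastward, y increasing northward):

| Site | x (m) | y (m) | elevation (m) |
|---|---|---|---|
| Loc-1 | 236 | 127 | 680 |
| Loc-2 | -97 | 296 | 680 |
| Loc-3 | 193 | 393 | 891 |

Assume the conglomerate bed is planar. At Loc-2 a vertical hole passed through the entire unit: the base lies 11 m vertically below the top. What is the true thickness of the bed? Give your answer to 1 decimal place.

7.9 m

Two edge vectors: Loc-1→Loc-2 = (-333, 169, 0), Loc-1→Loc-3 = (-43, 266, 211).
Normal n = (Loc-1→Loc-2) × (Loc-1→Loc-3) = (35659, 70263, -81311).
So ∂z/∂x = −n_x/n_z = 0.43855 and ∂z/∂y = −n_y/n_z = 0.86413.
|∇z| = √(a²+b²) = 0.96904, so dip δ = arctan(0.96904) = 44.10°.
True thickness = vertical thickness × cos δ = 11 × cos 44.10° = 7.9 m.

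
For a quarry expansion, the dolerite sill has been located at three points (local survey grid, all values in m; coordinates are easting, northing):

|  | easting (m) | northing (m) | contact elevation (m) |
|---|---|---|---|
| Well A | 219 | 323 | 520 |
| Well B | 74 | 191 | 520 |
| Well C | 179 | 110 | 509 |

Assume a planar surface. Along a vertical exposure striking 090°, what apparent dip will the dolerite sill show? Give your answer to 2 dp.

3.25°

Let the plane be z = a·easting + b·northing + c.
Well B−Well A: −145a − 132b = 0;  Well C−Well A: −40a − 213b = −11.
Solving gives a = −0.05671, b = 0.06229.
Unit vector along 090° is (sin 90°, cos 90°) = (1.0000, 0.0000).
Slope in that direction = a·(1.0000) + b·(0.0000) = −0.05671.
Apparent dip = arctan|0.05671| = 3.25° (true dip is 4.8°, so apparent ≤ true as expected).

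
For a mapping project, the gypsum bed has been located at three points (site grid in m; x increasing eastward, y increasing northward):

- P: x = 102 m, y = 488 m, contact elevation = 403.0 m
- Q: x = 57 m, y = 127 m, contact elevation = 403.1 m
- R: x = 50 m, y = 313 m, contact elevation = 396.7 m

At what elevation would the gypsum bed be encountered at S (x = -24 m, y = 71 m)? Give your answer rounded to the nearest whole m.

388 m

Let the plane be z = a·x + b·y + c.
Q−P: −45a − 361b = 0.1;  R−P: −52a − 175b = −6.3.
Solving gives a = 0.21031, b = −0.02649.
Then c = 403 − a·102 − b·488 = 394.48.
At (-24, 71): z = −5.0 − 1.9 + 394.48 = 387.5 m.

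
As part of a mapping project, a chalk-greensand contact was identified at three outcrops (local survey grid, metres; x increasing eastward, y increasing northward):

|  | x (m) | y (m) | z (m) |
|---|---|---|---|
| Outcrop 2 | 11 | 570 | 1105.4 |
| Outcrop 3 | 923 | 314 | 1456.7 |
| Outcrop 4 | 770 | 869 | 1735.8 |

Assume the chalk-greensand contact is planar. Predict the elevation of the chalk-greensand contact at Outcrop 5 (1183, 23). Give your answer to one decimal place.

1412.9 m

Let the plane be z = a·x + b·y + c.
Outcrop 3−Outcrop 2: 912a − 256b = 351.3;  Outcrop 4−Outcrop 2: 759a + 299b = 630.4.
Solving gives a = 0.570505, b = 0.660157.
Then c = 1105.4 − a·11 − b·570 = 722.83.
At (1183, 23): z = 674.9 + 15.2 + 722.83 = 1412.9 m.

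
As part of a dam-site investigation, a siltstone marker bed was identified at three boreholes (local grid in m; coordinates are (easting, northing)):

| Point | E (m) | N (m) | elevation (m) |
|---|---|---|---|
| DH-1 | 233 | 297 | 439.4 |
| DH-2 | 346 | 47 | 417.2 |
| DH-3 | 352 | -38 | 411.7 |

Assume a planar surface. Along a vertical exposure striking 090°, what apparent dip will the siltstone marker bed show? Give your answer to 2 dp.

3.61°

Let the plane be z = a·E + b·N + c.
DH-2−DH-1: 113a − 250b = −22.2;  DH-3−DH-1: 119a − 335b = −27.7.
Solving gives a = −0.06317, b = 0.06025.
Unit vector along 090° is (sin 90°, cos 90°) = (1.0000, 0.0000).
Slope in that direction = a·(1.0000) + b·(0.0000) = −0.06317.
Apparent dip = arctan|0.06317| = 3.61° (true dip is 5.0°, so apparent ≤ true as expected).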